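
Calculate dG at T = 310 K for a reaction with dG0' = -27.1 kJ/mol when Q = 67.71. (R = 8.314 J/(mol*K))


dG = dG0' + RT * ln(Q) / 1000
dG = -27.1 + 8.314 * 310 * ln(67.71) / 1000
dG = -16.2359 kJ/mol

-16.2359 kJ/mol


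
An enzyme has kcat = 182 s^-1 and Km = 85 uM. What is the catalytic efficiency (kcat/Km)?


Catalytic efficiency = kcat / Km
= 182 / 85
= 2.1412 uM^-1*s^-1

2.1412 uM^-1*s^-1


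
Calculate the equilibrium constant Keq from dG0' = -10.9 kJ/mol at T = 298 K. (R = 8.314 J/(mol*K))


Keq = exp(-dG0 * 1000 / (R * T))
Keq = exp(-(-10.9) * 1000 / (8.314 * 298))
Keq = 81.4076

81.4076


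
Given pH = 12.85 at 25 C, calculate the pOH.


pOH = 14 - pH
pOH = 14 - 12.85
pOH = 1.15

1.15


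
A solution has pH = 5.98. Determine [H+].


[H+] = 10^(-pH)
[H+] = 10^(-5.98)
[H+] = 1.047e-06 M

1.047e-06 M


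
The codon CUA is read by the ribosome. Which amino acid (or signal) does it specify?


Standard genetic code lookup.
Codon CUA -> Leu

Leu


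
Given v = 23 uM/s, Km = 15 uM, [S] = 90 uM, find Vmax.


Vmax = v * (Km + [S]) / [S]
Vmax = 23 * (15 + 90) / 90
Vmax = 26.8333 uM/s

26.8333 uM/s


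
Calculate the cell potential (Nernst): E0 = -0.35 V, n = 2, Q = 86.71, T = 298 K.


E = E0 - (RT/nF) * ln(Q)
E = -0.35 - (8.314 * 298 / (2 * 96485)) * ln(86.71)
E = -0.4073 V

-0.4073 V


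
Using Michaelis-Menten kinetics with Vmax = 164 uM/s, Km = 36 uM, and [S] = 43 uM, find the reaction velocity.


v = Vmax * [S] / (Km + [S])
v = 164 * 43 / (36 + 43)
v = 89.2658 uM/s

89.2658 uM/s


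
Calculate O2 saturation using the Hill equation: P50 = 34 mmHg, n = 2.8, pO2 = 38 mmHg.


Y = pO2^n / (P50^n + pO2^n)
Y = 38^2.8 / (34^2.8 + 38^2.8)
Y = 57.72%

57.72%


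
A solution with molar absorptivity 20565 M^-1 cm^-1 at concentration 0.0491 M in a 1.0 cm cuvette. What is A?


A = epsilon * c * l
A = 20565 * 0.0491 * 1.0
A = 1009.7415

1009.7415


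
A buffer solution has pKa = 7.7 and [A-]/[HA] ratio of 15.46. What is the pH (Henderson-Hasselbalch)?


pH = pKa + log10([A-]/[HA])
pH = 7.7 + log10(15.46)
pH = 8.8892

8.8892


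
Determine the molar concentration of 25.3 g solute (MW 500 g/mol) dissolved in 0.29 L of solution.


C = (mass / MW) / volume
C = (25.3 / 500) / 0.29
C = 0.1745 M

0.1745 M


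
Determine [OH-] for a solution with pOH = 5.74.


[OH-] = 10^(-pOH)
[OH-] = 10^(-5.74)
[OH-] = 1.820e-06 M

1.820e-06 M


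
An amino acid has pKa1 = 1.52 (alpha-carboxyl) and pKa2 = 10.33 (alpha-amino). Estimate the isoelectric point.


pI = (pKa1 + pKa2) / 2
pI = (1.52 + 10.33) / 2
pI = 5.925

5.925


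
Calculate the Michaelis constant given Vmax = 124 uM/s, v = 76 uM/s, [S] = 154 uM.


Km = [S] * (Vmax - v) / v
Km = 154 * (124 - 76) / 76
Km = 97.2632 uM

97.2632 uM


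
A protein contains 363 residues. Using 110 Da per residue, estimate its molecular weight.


MW = n_residues * 110 Da
MW = 363 * 110
MW = 39930 Da

39930 Da


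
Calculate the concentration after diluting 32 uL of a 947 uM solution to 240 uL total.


C2 = C1 * V1 / V2
C2 = 947 * 32 / 240
C2 = 126.2667 uM

126.2667 uM


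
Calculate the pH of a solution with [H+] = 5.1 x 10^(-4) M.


pH = -log10([H+])
pH = -log10(5.1 x 10^(-4))
pH = 3.2924

3.2924


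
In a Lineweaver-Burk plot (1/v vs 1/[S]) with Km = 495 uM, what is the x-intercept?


x-intercept = -1/Km
= -1/495
= -0.002 1/uM

-0.002 1/uM


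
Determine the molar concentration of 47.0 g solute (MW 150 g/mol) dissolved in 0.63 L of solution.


C = (mass / MW) / volume
C = (47.0 / 150) / 0.63
C = 0.4974 M

0.4974 M


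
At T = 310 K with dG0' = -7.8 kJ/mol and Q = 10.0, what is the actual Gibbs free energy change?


dG = dG0' + RT * ln(Q) / 1000
dG = -7.8 + 8.314 * 310 * ln(10.0) / 1000
dG = -1.8655 kJ/mol

-1.8655 kJ/mol


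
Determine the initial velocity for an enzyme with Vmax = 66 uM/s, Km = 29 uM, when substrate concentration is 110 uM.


v = Vmax * [S] / (Km + [S])
v = 66 * 110 / (29 + 110)
v = 52.2302 uM/s

52.2302 uM/s


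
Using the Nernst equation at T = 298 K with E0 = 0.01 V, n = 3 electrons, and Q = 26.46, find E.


E = E0 - (RT/nF) * ln(Q)
E = 0.01 - (8.314 * 298 / (3 * 96485)) * ln(26.46)
E = -0.018 V

-0.018 V


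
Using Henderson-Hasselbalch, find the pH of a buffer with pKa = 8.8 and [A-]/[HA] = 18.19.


pH = pKa + log10([A-]/[HA])
pH = 8.8 + log10(18.19)
pH = 10.0598

10.0598


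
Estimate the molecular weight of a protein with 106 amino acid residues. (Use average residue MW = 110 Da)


MW = n_residues * 110 Da
MW = 106 * 110
MW = 11660 Da

11660 Da


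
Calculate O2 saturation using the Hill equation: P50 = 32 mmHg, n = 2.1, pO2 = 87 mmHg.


Y = pO2^n / (P50^n + pO2^n)
Y = 87^2.1 / (32^2.1 + 87^2.1)
Y = 89.09%

89.09%


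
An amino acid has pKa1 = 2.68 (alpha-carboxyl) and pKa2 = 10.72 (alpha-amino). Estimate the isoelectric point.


pI = (pKa1 + pKa2) / 2
pI = (2.68 + 10.72) / 2
pI = 6.7

6.7


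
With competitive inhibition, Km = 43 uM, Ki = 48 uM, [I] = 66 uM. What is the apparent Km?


Km_app = Km * (1 + [I]/Ki)
Km_app = 43 * (1 + 66/48)
Km_app = 102.125 uM

102.125 uM


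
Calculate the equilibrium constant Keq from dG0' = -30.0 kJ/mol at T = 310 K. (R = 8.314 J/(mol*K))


Keq = exp(-dG0 * 1000 / (R * T))
Keq = exp(-(-30.0) * 1000 / (8.314 * 310))
Keq = 113539.6974

113539.6974


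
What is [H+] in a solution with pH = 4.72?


[H+] = 10^(-pH)
[H+] = 10^(-4.72)
[H+] = 1.905e-05 M

1.905e-05 M


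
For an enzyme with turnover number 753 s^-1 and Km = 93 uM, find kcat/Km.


Catalytic efficiency = kcat / Km
= 753 / 93
= 8.0968 uM^-1*s^-1

8.0968 uM^-1*s^-1


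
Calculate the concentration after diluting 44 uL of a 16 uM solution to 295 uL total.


C2 = C1 * V1 / V2
C2 = 16 * 44 / 295
C2 = 2.3864 uM

2.3864 uM


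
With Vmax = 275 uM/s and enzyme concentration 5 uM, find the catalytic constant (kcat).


kcat = Vmax / [E]t
kcat = 275 / 5
kcat = 55.0 s^-1

55.0 s^-1


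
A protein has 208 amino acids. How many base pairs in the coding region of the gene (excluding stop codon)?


Each amino acid = 1 codon = 3 bp
bp = 208 * 3 = 624 bp

624 bp


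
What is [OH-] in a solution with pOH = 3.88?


[OH-] = 10^(-pOH)
[OH-] = 10^(-3.88)
[OH-] = 1.318e-04 M

1.318e-04 M


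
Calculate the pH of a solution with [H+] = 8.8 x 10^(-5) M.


pH = -log10([H+])
pH = -log10(8.8 x 10^(-5))
pH = 4.0555

4.0555


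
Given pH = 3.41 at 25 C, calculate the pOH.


pOH = 14 - pH
pOH = 14 - 3.41
pOH = 10.59

10.59


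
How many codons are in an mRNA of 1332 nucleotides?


codons = nucleotides / 3
codons = 1332 / 3 = 444

444


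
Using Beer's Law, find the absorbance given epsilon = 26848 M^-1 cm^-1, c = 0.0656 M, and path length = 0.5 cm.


A = epsilon * c * l
A = 26848 * 0.0656 * 0.5
A = 880.6144

880.6144


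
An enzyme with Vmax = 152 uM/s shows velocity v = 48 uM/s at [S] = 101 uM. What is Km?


Km = [S] * (Vmax - v) / v
Km = 101 * (152 - 48) / 48
Km = 218.8333 uM

218.8333 uM


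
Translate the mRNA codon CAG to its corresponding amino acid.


Standard genetic code lookup.
Codon CAG -> Gln

Gln


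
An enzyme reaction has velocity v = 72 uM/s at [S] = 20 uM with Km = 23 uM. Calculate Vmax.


Vmax = v * (Km + [S]) / [S]
Vmax = 72 * (23 + 20) / 20
Vmax = 154.8 uM/s

154.8 uM/s


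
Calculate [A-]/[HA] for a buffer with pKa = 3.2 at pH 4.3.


[A-]/[HA] = 10^(pH - pKa)
= 10^(4.3 - 3.2)
= 12.5893

12.5893


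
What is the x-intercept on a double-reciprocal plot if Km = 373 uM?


x-intercept = -1/Km
= -1/373
= -0.0027 1/uM

-0.0027 1/uM


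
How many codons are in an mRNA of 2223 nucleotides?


codons = nucleotides / 3
codons = 2223 / 3 = 741

741


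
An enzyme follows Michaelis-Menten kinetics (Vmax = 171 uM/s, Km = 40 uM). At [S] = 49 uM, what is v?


v = Vmax * [S] / (Km + [S])
v = 171 * 49 / (40 + 49)
v = 94.1461 uM/s

94.1461 uM/s


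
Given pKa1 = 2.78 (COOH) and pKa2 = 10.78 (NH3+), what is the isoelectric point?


pI = (pKa1 + pKa2) / 2
pI = (2.78 + 10.78) / 2
pI = 6.78

6.78


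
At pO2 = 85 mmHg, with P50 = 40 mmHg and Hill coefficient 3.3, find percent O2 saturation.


Y = pO2^n / (P50^n + pO2^n)
Y = 85^3.3 / (40^3.3 + 85^3.3)
Y = 92.33%

92.33%


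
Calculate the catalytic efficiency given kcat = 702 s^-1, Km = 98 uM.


Catalytic efficiency = kcat / Km
= 702 / 98
= 7.1633 uM^-1*s^-1

7.1633 uM^-1*s^-1


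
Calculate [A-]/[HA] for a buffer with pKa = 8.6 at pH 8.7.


[A-]/[HA] = 10^(pH - pKa)
= 10^(8.7 - 8.6)
= 1.2589

1.2589


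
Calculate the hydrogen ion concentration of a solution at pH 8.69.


[H+] = 10^(-pH)
[H+] = 10^(-8.69)
[H+] = 2.042e-09 M

2.042e-09 M


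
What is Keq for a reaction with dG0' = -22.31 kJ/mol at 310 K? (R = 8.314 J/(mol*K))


Keq = exp(-dG0 * 1000 / (R * T))
Keq = exp(-(-22.31) * 1000 / (8.314 * 310))
Keq = 5745.7254

5745.7254


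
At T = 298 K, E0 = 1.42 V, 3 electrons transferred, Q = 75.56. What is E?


E = E0 - (RT/nF) * ln(Q)
E = 1.42 - (8.314 * 298 / (3 * 96485)) * ln(75.56)
E = 1.383 V

1.383 V


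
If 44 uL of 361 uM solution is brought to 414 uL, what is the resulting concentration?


C2 = C1 * V1 / V2
C2 = 361 * 44 / 414
C2 = 38.3671 uM

38.3671 uM


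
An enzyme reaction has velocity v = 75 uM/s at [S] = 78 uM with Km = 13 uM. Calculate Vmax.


Vmax = v * (Km + [S]) / [S]
Vmax = 75 * (13 + 78) / 78
Vmax = 87.5 uM/s

87.5 uM/s


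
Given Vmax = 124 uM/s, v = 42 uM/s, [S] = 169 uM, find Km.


Km = [S] * (Vmax - v) / v
Km = 169 * (124 - 42) / 42
Km = 329.9524 uM

329.9524 uM


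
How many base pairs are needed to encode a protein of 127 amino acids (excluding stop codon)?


Each amino acid = 1 codon = 3 bp
bp = 127 * 3 = 381 bp

381 bp


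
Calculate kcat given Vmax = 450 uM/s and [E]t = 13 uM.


kcat = Vmax / [E]t
kcat = 450 / 13
kcat = 34.6154 s^-1

34.6154 s^-1


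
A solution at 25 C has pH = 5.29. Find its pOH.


pOH = 14 - pH
pOH = 14 - 5.29
pOH = 8.71

8.71


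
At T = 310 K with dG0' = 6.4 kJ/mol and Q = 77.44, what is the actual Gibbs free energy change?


dG = dG0' + RT * ln(Q) / 1000
dG = 6.4 + 8.314 * 310 * ln(77.44) / 1000
dG = 17.6101 kJ/mol

17.6101 kJ/mol


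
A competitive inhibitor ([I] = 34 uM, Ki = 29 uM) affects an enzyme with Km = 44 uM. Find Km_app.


Km_app = Km * (1 + [I]/Ki)
Km_app = 44 * (1 + 34/29)
Km_app = 95.5862 uM

95.5862 uM


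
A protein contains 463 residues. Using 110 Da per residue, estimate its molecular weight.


MW = n_residues * 110 Da
MW = 463 * 110
MW = 50930 Da

50930 Da


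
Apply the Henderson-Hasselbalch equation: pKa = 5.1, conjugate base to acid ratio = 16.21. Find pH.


pH = pKa + log10([A-]/[HA])
pH = 5.1 + log10(16.21)
pH = 6.3098

6.3098


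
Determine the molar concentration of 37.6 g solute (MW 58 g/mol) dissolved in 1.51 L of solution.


C = (mass / MW) / volume
C = (37.6 / 58) / 1.51
C = 0.4293 M

0.4293 M


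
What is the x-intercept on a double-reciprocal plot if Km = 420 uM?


x-intercept = -1/Km
= -1/420
= -0.0024 1/uM

-0.0024 1/uM


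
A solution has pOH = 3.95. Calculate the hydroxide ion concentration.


[OH-] = 10^(-pOH)
[OH-] = 10^(-3.95)
[OH-] = 1.122e-04 M

1.122e-04 M


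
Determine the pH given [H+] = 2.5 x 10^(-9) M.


pH = -log10([H+])
pH = -log10(2.5 x 10^(-9))
pH = 8.6021

8.6021


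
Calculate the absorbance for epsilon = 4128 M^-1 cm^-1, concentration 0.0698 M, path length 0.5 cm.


A = epsilon * c * l
A = 4128 * 0.0698 * 0.5
A = 144.0672

144.0672


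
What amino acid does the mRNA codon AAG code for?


Standard genetic code lookup.
Codon AAG -> Lys

Lys


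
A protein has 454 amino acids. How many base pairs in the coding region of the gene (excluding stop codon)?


Each amino acid = 1 codon = 3 bp
bp = 454 * 3 = 1362 bp

1362 bp


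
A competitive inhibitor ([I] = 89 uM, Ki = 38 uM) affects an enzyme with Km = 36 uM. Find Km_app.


Km_app = Km * (1 + [I]/Ki)
Km_app = 36 * (1 + 89/38)
Km_app = 120.3158 uM

120.3158 uM


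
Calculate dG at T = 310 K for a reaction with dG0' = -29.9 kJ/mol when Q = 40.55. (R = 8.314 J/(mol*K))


dG = dG0' + RT * ln(Q) / 1000
dG = -29.9 + 8.314 * 310 * ln(40.55) / 1000
dG = -20.3573 kJ/mol

-20.3573 kJ/mol


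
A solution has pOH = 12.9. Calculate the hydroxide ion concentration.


[OH-] = 10^(-pOH)
[OH-] = 10^(-12.9)
[OH-] = 1.259e-13 M

1.259e-13 M


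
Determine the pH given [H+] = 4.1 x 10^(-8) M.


pH = -log10([H+])
pH = -log10(4.1 x 10^(-8))
pH = 7.3872

7.3872


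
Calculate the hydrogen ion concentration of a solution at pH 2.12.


[H+] = 10^(-pH)
[H+] = 10^(-2.12)
[H+] = 0.0076 M

0.0076 M


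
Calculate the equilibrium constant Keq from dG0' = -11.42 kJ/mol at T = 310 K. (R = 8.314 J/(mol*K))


Keq = exp(-dG0 * 1000 / (R * T))
Keq = exp(-(-11.42) * 1000 / (8.314 * 310))
Keq = 84.0091

84.0091


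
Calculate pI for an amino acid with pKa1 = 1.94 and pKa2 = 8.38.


pI = (pKa1 + pKa2) / 2
pI = (1.94 + 8.38) / 2
pI = 5.16

5.16


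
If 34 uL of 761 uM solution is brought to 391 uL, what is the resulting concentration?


C2 = C1 * V1 / V2
C2 = 761 * 34 / 391
C2 = 66.1739 uM

66.1739 uM


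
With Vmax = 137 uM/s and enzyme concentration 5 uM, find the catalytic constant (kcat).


kcat = Vmax / [E]t
kcat = 137 / 5
kcat = 27.4 s^-1

27.4 s^-1


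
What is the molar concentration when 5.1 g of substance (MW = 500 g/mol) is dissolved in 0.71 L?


C = (mass / MW) / volume
C = (5.1 / 500) / 0.71
C = 0.0144 M

0.0144 M


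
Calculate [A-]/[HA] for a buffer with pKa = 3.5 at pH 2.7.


[A-]/[HA] = 10^(pH - pKa)
= 10^(2.7 - 3.5)
= 0.1585

0.1585


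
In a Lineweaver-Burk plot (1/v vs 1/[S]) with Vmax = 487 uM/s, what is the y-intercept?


y-intercept = 1/Vmax
= 1/487
= 0.0021 s/uM

0.0021 s/uM


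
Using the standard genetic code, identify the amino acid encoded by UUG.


Standard genetic code lookup.
Codon UUG -> Leu

Leu


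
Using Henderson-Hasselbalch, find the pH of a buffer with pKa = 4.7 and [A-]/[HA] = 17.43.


pH = pKa + log10([A-]/[HA])
pH = 4.7 + log10(17.43)
pH = 5.9413

5.9413


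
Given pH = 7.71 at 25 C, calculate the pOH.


pOH = 14 - pH
pOH = 14 - 7.71
pOH = 6.29

6.29


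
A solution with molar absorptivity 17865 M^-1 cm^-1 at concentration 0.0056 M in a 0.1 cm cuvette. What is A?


A = epsilon * c * l
A = 17865 * 0.0056 * 0.1
A = 10.0044

10.0044


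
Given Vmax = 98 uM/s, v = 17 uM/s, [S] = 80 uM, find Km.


Km = [S] * (Vmax - v) / v
Km = 80 * (98 - 17) / 17
Km = 381.1765 uM

381.1765 uM


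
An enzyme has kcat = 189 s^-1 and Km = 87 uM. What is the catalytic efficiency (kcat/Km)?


Catalytic efficiency = kcat / Km
= 189 / 87
= 2.1724 uM^-1*s^-1

2.1724 uM^-1*s^-1


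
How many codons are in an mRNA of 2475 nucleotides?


codons = nucleotides / 3
codons = 2475 / 3 = 825

825


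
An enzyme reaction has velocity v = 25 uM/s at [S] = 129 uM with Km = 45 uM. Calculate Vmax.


Vmax = v * (Km + [S]) / [S]
Vmax = 25 * (45 + 129) / 129
Vmax = 33.7209 uM/s

33.7209 uM/s


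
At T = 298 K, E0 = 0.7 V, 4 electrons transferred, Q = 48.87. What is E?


E = E0 - (RT/nF) * ln(Q)
E = 0.7 - (8.314 * 298 / (4 * 96485)) * ln(48.87)
E = 0.675 V

0.675 V


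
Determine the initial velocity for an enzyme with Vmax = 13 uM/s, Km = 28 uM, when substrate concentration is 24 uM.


v = Vmax * [S] / (Km + [S])
v = 13 * 24 / (28 + 24)
v = 6.0 uM/s

6.0 uM/s


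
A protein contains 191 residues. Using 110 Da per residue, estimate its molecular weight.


MW = n_residues * 110 Da
MW = 191 * 110
MW = 21010 Da

21010 Da


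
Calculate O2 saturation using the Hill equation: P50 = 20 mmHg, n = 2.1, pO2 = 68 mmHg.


Y = pO2^n / (P50^n + pO2^n)
Y = 68^2.1 / (20^2.1 + 68^2.1)
Y = 92.89%

92.89%


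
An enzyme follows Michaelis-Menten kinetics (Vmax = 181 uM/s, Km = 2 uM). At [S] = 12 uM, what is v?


v = Vmax * [S] / (Km + [S])
v = 181 * 12 / (2 + 12)
v = 155.1429 uM/s

155.1429 uM/s


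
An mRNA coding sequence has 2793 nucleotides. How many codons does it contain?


codons = nucleotides / 3
codons = 2793 / 3 = 931

931


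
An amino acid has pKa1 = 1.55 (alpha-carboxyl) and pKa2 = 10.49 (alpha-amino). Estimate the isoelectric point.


pI = (pKa1 + pKa2) / 2
pI = (1.55 + 10.49) / 2
pI = 6.02

6.02


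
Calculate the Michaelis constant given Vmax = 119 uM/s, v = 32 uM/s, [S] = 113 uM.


Km = [S] * (Vmax - v) / v
Km = 113 * (119 - 32) / 32
Km = 307.2188 uM

307.2188 uM


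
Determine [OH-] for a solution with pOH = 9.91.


[OH-] = 10^(-pOH)
[OH-] = 10^(-9.91)
[OH-] = 1.230e-10 M

1.230e-10 M


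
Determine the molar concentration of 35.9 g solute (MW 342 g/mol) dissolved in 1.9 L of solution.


C = (mass / MW) / volume
C = (35.9 / 342) / 1.9
C = 0.0552 M

0.0552 M


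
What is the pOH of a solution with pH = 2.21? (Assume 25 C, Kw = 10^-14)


pOH = 14 - pH
pOH = 14 - 2.21
pOH = 11.79

11.79


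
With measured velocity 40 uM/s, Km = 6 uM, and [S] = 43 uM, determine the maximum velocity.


Vmax = v * (Km + [S]) / [S]
Vmax = 40 * (6 + 43) / 43
Vmax = 45.5814 uM/s

45.5814 uM/s


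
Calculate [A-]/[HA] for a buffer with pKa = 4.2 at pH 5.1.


[A-]/[HA] = 10^(pH - pKa)
= 10^(5.1 - 4.2)
= 7.9433

7.9433


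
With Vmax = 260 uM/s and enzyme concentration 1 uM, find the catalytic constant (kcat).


kcat = Vmax / [E]t
kcat = 260 / 1
kcat = 260.0 s^-1

260.0 s^-1


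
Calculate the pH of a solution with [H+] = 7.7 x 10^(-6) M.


pH = -log10([H+])
pH = -log10(7.7 x 10^(-6))
pH = 5.1135

5.1135


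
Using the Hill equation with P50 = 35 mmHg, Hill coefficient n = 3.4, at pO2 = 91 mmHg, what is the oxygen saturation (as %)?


Y = pO2^n / (P50^n + pO2^n)
Y = 91^3.4 / (35^3.4 + 91^3.4)
Y = 96.26%

96.26%


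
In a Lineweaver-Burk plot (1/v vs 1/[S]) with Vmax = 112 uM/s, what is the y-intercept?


y-intercept = 1/Vmax
= 1/112
= 0.0089 s/uM

0.0089 s/uM


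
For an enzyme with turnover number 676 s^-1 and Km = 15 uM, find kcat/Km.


Catalytic efficiency = kcat / Km
= 676 / 15
= 45.0667 uM^-1*s^-1

45.0667 uM^-1*s^-1


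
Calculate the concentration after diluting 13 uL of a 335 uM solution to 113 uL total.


C2 = C1 * V1 / V2
C2 = 335 * 13 / 113
C2 = 38.5398 uM

38.5398 uM


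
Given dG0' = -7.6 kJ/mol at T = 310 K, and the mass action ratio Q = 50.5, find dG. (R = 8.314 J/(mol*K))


dG = dG0' + RT * ln(Q) / 1000
dG = -7.6 + 8.314 * 310 * ln(50.5) / 1000
dG = 2.5083 kJ/mol

2.5083 kJ/mol


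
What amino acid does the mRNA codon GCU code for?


Standard genetic code lookup.
Codon GCU -> Ala

Ala


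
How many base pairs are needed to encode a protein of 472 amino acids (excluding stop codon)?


Each amino acid = 1 codon = 3 bp
bp = 472 * 3 = 1416 bp

1416 bp


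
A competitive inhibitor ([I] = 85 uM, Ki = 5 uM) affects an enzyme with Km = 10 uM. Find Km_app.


Km_app = Km * (1 + [I]/Ki)
Km_app = 10 * (1 + 85/5)
Km_app = 180.0 uM

180.0 uM


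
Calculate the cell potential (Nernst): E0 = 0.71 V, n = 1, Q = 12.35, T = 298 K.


E = E0 - (RT/nF) * ln(Q)
E = 0.71 - (8.314 * 298 / (1 * 96485)) * ln(12.35)
E = 0.6455 V

0.6455 V


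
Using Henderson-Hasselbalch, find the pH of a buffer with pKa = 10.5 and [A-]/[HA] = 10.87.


pH = pKa + log10([A-]/[HA])
pH = 10.5 + log10(10.87)
pH = 11.5362

11.5362


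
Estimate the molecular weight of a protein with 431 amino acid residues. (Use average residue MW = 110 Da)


MW = n_residues * 110 Da
MW = 431 * 110
MW = 47410 Da

47410 Da


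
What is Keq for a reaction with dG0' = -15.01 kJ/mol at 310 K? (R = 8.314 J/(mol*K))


Keq = exp(-dG0 * 1000 / (R * T))
Keq = exp(-(-15.01) * 1000 / (8.314 * 310))
Keq = 338.2664

338.2664


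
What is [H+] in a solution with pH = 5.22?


[H+] = 10^(-pH)
[H+] = 10^(-5.22)
[H+] = 6.026e-06 M

6.026e-06 M


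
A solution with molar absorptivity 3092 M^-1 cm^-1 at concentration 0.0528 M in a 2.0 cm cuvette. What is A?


A = epsilon * c * l
A = 3092 * 0.0528 * 2.0
A = 326.5152

326.5152


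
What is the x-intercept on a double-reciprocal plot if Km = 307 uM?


x-intercept = -1/Km
= -1/307
= -0.0033 1/uM

-0.0033 1/uM


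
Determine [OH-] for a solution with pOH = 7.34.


[OH-] = 10^(-pOH)
[OH-] = 10^(-7.34)
[OH-] = 4.571e-08 M

4.571e-08 M


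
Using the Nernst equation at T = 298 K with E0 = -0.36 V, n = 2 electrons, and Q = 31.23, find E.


E = E0 - (RT/nF) * ln(Q)
E = -0.36 - (8.314 * 298 / (2 * 96485)) * ln(31.23)
E = -0.4042 V

-0.4042 V


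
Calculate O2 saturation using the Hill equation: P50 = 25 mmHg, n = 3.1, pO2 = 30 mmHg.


Y = pO2^n / (P50^n + pO2^n)
Y = 30^3.1 / (25^3.1 + 30^3.1)
Y = 63.77%

63.77%


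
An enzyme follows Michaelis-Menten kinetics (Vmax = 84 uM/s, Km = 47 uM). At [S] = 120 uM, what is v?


v = Vmax * [S] / (Km + [S])
v = 84 * 120 / (47 + 120)
v = 60.3593 uM/s

60.3593 uM/s


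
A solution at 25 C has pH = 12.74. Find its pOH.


pOH = 14 - pH
pOH = 14 - 12.74
pOH = 1.26

1.26


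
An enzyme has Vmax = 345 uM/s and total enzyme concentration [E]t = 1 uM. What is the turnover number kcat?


kcat = Vmax / [E]t
kcat = 345 / 1
kcat = 345.0 s^-1

345.0 s^-1


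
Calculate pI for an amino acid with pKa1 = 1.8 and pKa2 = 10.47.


pI = (pKa1 + pKa2) / 2
pI = (1.8 + 10.47) / 2
pI = 6.135

6.135


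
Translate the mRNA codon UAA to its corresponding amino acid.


Standard genetic code lookup.
Codon UAA -> Stop

Stop


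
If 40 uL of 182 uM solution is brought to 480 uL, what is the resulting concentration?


C2 = C1 * V1 / V2
C2 = 182 * 40 / 480
C2 = 15.1667 uM

15.1667 uM


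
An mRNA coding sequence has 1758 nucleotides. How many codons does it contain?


codons = nucleotides / 3
codons = 1758 / 3 = 586

586


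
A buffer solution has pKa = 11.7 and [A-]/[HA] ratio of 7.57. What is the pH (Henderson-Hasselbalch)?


pH = pKa + log10([A-]/[HA])
pH = 11.7 + log10(7.57)
pH = 12.5791

12.5791


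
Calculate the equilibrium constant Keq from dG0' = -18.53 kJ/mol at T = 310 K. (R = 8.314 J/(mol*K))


Keq = exp(-dG0 * 1000 / (R * T))
Keq = exp(-(-18.53) * 1000 / (8.314 * 310))
Keq = 1325.5504

1325.5504


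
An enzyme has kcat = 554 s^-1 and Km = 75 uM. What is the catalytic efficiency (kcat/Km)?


Catalytic efficiency = kcat / Km
= 554 / 75
= 7.3867 uM^-1*s^-1

7.3867 uM^-1*s^-1


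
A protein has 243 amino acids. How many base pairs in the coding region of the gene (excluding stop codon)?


Each amino acid = 1 codon = 3 bp
bp = 243 * 3 = 729 bp

729 bp


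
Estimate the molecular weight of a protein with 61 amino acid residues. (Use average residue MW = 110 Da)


MW = n_residues * 110 Da
MW = 61 * 110
MW = 6710 Da

6710 Da


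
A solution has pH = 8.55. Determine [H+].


[H+] = 10^(-pH)
[H+] = 10^(-8.55)
[H+] = 2.818e-09 M

2.818e-09 M


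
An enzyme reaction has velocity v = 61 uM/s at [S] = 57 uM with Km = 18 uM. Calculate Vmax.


Vmax = v * (Km + [S]) / [S]
Vmax = 61 * (18 + 57) / 57
Vmax = 80.2632 uM/s

80.2632 uM/s


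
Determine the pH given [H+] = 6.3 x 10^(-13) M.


pH = -log10([H+])
pH = -log10(6.3 x 10^(-13))
pH = 12.2007

12.2007


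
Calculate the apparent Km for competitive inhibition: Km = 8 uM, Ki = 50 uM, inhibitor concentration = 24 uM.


Km_app = Km * (1 + [I]/Ki)
Km_app = 8 * (1 + 24/50)
Km_app = 11.84 uM

11.84 uM


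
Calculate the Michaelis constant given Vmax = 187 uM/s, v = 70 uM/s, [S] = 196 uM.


Km = [S] * (Vmax - v) / v
Km = 196 * (187 - 70) / 70
Km = 327.6 uM

327.6 uM


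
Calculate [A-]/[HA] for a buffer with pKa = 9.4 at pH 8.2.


[A-]/[HA] = 10^(pH - pKa)
= 10^(8.2 - 9.4)
= 0.0631

0.0631


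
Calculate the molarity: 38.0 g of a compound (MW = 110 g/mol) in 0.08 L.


C = (mass / MW) / volume
C = (38.0 / 110) / 0.08
C = 4.3182 M

4.3182 M


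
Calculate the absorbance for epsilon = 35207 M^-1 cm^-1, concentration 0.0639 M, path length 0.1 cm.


A = epsilon * c * l
A = 35207 * 0.0639 * 0.1
A = 224.9727

224.9727


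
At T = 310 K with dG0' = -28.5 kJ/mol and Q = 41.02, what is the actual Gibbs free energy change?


dG = dG0' + RT * ln(Q) / 1000
dG = -28.5 + 8.314 * 310 * ln(41.02) / 1000
dG = -18.9276 kJ/mol

-18.9276 kJ/mol


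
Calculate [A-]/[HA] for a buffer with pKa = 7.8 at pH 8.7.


[A-]/[HA] = 10^(pH - pKa)
= 10^(8.7 - 7.8)
= 7.9433

7.9433


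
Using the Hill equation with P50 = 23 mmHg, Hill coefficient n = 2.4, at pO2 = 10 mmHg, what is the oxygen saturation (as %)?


Y = pO2^n / (P50^n + pO2^n)
Y = 10^2.4 / (23^2.4 + 10^2.4)
Y = 11.93%

11.93%


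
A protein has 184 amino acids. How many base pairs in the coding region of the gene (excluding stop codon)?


Each amino acid = 1 codon = 3 bp
bp = 184 * 3 = 552 bp

552 bp


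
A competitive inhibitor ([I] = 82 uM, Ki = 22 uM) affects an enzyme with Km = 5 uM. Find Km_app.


Km_app = Km * (1 + [I]/Ki)
Km_app = 5 * (1 + 82/22)
Km_app = 23.6364 uM

23.6364 uM


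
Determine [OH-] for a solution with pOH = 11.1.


[OH-] = 10^(-pOH)
[OH-] = 10^(-11.1)
[OH-] = 7.943e-12 M

7.943e-12 M


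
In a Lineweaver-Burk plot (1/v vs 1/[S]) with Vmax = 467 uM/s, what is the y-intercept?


y-intercept = 1/Vmax
= 1/467
= 0.0021 s/uM

0.0021 s/uM


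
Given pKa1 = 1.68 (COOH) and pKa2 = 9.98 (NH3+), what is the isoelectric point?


pI = (pKa1 + pKa2) / 2
pI = (1.68 + 9.98) / 2
pI = 5.83

5.83


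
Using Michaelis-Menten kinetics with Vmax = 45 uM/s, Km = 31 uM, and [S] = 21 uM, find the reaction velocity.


v = Vmax * [S] / (Km + [S])
v = 45 * 21 / (31 + 21)
v = 18.1731 uM/s

18.1731 uM/s


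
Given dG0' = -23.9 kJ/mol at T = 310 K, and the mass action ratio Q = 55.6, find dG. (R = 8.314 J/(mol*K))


dG = dG0' + RT * ln(Q) / 1000
dG = -23.9 + 8.314 * 310 * ln(55.6) / 1000
dG = -13.5438 kJ/mol

-13.5438 kJ/mol


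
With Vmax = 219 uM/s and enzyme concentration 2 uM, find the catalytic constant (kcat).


kcat = Vmax / [E]t
kcat = 219 / 2
kcat = 109.5 s^-1

109.5 s^-1


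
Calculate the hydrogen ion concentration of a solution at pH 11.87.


[H+] = 10^(-pH)
[H+] = 10^(-11.87)
[H+] = 1.349e-12 M

1.349e-12 M


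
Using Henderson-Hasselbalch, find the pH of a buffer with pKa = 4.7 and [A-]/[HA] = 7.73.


pH = pKa + log10([A-]/[HA])
pH = 4.7 + log10(7.73)
pH = 5.5882

5.5882


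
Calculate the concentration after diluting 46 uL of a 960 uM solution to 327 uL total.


C2 = C1 * V1 / V2
C2 = 960 * 46 / 327
C2 = 135.0459 uM

135.0459 uM


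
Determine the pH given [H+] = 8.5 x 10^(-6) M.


pH = -log10([H+])
pH = -log10(8.5 x 10^(-6))
pH = 5.0706

5.0706


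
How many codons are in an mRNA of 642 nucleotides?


codons = nucleotides / 3
codons = 642 / 3 = 214

214


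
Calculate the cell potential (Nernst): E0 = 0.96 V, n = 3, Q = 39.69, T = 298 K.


E = E0 - (RT/nF) * ln(Q)
E = 0.96 - (8.314 * 298 / (3 * 96485)) * ln(39.69)
E = 0.9285 V

0.9285 V


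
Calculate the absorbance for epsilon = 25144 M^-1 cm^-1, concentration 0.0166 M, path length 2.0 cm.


A = epsilon * c * l
A = 25144 * 0.0166 * 2.0
A = 834.7808

834.7808


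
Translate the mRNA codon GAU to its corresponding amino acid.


Standard genetic code lookup.
Codon GAU -> Asp

Asp


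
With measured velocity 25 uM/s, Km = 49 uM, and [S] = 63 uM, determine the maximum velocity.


Vmax = v * (Km + [S]) / [S]
Vmax = 25 * (49 + 63) / 63
Vmax = 44.4444 uM/s

44.4444 uM/s


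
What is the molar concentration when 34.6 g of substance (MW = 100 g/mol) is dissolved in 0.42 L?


C = (mass / MW) / volume
C = (34.6 / 100) / 0.42
C = 0.8238 M

0.8238 M


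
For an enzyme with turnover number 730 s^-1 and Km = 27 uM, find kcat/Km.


Catalytic efficiency = kcat / Km
= 730 / 27
= 27.037 uM^-1*s^-1

27.037 uM^-1*s^-1


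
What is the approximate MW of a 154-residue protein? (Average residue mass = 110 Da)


MW = n_residues * 110 Da
MW = 154 * 110
MW = 16940 Da

16940 Da


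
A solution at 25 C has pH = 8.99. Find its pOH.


pOH = 14 - pH
pOH = 14 - 8.99
pOH = 5.01

5.01


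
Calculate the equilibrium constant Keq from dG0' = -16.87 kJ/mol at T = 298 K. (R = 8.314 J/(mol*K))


Keq = exp(-dG0 * 1000 / (R * T))
Keq = exp(-(-16.87) * 1000 / (8.314 * 298))
Keq = 906.042

906.042


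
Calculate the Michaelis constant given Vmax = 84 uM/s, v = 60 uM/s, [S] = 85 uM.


Km = [S] * (Vmax - v) / v
Km = 85 * (84 - 60) / 60
Km = 34.0 uM

34.0 uM


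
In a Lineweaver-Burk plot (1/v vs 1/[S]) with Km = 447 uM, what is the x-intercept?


x-intercept = -1/Km
= -1/447
= -0.0022 1/uM

-0.0022 1/uM


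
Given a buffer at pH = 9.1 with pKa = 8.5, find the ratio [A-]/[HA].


[A-]/[HA] = 10^(pH - pKa)
= 10^(9.1 - 8.5)
= 3.9811

3.9811


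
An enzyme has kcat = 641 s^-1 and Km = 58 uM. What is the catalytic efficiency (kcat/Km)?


Catalytic efficiency = kcat / Km
= 641 / 58
= 11.0517 uM^-1*s^-1

11.0517 uM^-1*s^-1


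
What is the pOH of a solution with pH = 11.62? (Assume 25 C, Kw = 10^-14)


pOH = 14 - pH
pOH = 14 - 11.62
pOH = 2.38

2.38


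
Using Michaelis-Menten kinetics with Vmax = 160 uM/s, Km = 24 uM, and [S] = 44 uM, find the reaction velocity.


v = Vmax * [S] / (Km + [S])
v = 160 * 44 / (24 + 44)
v = 103.5294 uM/s

103.5294 uM/s


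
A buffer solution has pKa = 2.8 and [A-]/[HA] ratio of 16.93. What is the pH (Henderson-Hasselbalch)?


pH = pKa + log10([A-]/[HA])
pH = 2.8 + log10(16.93)
pH = 4.0287

4.0287


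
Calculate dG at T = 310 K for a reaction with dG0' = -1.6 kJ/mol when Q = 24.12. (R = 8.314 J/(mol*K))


dG = dG0' + RT * ln(Q) / 1000
dG = -1.6 + 8.314 * 310 * ln(24.12) / 1000
dG = 6.6038 kJ/mol

6.6038 kJ/mol


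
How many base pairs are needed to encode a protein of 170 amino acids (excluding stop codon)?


Each amino acid = 1 codon = 3 bp
bp = 170 * 3 = 510 bp

510 bp


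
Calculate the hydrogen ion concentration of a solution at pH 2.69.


[H+] = 10^(-pH)
[H+] = 10^(-2.69)
[H+] = 0.002 M

0.002 M


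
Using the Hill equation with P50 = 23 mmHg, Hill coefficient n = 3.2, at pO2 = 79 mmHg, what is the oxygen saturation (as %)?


Y = pO2^n / (P50^n + pO2^n)
Y = 79^3.2 / (23^3.2 + 79^3.2)
Y = 98.11%

98.11%


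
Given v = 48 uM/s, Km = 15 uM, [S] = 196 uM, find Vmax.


Vmax = v * (Km + [S]) / [S]
Vmax = 48 * (15 + 196) / 196
Vmax = 51.6735 uM/s

51.6735 uM/s


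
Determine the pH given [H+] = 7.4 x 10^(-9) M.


pH = -log10([H+])
pH = -log10(7.4 x 10^(-9))
pH = 8.1308

8.1308


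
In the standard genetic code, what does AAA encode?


Standard genetic code lookup.
Codon AAA -> Lys

Lys


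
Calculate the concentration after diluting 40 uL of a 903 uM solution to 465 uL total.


C2 = C1 * V1 / V2
C2 = 903 * 40 / 465
C2 = 77.6774 uM

77.6774 uM


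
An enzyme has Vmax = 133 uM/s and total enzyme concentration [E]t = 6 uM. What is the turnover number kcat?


kcat = Vmax / [E]t
kcat = 133 / 6
kcat = 22.1667 s^-1

22.1667 s^-1


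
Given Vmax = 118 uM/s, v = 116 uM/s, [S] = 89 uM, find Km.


Km = [S] * (Vmax - v) / v
Km = 89 * (118 - 116) / 116
Km = 1.5345 uM

1.5345 uM


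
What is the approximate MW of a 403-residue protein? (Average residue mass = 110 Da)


MW = n_residues * 110 Da
MW = 403 * 110
MW = 44330 Da

44330 Da


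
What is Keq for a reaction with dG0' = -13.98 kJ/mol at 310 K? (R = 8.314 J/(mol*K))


Keq = exp(-dG0 * 1000 / (R * T))
Keq = exp(-(-13.98) * 1000 / (8.314 * 310))
Keq = 226.8291

226.8291


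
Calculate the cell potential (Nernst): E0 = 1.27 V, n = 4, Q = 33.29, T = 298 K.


E = E0 - (RT/nF) * ln(Q)
E = 1.27 - (8.314 * 298 / (4 * 96485)) * ln(33.29)
E = 1.2475 V

1.2475 V


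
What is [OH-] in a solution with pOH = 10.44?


[OH-] = 10^(-pOH)
[OH-] = 10^(-10.44)
[OH-] = 3.631e-11 M

3.631e-11 M


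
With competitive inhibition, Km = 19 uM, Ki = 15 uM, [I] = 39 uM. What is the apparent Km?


Km_app = Km * (1 + [I]/Ki)
Km_app = 19 * (1 + 39/15)
Km_app = 68.4 uM

68.4 uM


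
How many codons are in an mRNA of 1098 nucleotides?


codons = nucleotides / 3
codons = 1098 / 3 = 366

366


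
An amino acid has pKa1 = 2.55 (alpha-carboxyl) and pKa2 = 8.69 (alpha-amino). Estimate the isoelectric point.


pI = (pKa1 + pKa2) / 2
pI = (2.55 + 8.69) / 2
pI = 5.62

5.62


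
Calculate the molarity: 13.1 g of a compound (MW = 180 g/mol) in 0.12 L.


C = (mass / MW) / volume
C = (13.1 / 180) / 0.12
C = 0.6065 M

0.6065 M


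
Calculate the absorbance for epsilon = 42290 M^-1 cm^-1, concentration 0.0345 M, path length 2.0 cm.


A = epsilon * c * l
A = 42290 * 0.0345 * 2.0
A = 2918.01

2918.01


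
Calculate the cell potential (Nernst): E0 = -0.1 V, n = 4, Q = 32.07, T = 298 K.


E = E0 - (RT/nF) * ln(Q)
E = -0.1 - (8.314 * 298 / (4 * 96485)) * ln(32.07)
E = -0.1223 V

-0.1223 V


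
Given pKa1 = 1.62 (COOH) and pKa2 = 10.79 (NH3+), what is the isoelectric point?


pI = (pKa1 + pKa2) / 2
pI = (1.62 + 10.79) / 2
pI = 6.205

6.205


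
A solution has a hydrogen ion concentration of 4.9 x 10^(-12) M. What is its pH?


pH = -log10([H+])
pH = -log10(4.9 x 10^(-12))
pH = 11.3098

11.3098


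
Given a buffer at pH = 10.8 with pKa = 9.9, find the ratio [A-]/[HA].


[A-]/[HA] = 10^(pH - pKa)
= 10^(10.8 - 9.9)
= 7.9433

7.9433


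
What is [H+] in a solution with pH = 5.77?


[H+] = 10^(-pH)
[H+] = 10^(-5.77)
[H+] = 1.698e-06 M

1.698e-06 M


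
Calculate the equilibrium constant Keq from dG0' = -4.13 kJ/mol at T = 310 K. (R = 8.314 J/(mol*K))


Keq = exp(-dG0 * 1000 / (R * T))
Keq = exp(-(-4.13) * 1000 / (8.314 * 310))
Keq = 4.9651

4.9651


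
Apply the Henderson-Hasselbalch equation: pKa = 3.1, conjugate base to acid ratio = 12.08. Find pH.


pH = pKa + log10([A-]/[HA])
pH = 3.1 + log10(12.08)
pH = 4.1821

4.1821


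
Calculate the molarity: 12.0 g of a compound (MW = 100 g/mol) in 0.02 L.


C = (mass / MW) / volume
C = (12.0 / 100) / 0.02
C = 6.0 M

6.0 M


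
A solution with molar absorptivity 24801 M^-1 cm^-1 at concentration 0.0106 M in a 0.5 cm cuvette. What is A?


A = epsilon * c * l
A = 24801 * 0.0106 * 0.5
A = 131.4453

131.4453


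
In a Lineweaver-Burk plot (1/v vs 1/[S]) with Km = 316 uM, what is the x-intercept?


x-intercept = -1/Km
= -1/316
= -0.0032 1/uM

-0.0032 1/uM


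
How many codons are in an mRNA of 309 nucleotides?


codons = nucleotides / 3
codons = 309 / 3 = 103

103


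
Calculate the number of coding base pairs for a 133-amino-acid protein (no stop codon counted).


Each amino acid = 1 codon = 3 bp
bp = 133 * 3 = 399 bp

399 bp


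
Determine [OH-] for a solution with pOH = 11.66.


[OH-] = 10^(-pOH)
[OH-] = 10^(-11.66)
[OH-] = 2.188e-12 M

2.188e-12 M


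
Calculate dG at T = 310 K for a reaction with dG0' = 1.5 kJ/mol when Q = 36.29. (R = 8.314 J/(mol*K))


dG = dG0' + RT * ln(Q) / 1000
dG = 1.5 + 8.314 * 310 * ln(36.29) / 1000
dG = 10.7566 kJ/mol

10.7566 kJ/mol


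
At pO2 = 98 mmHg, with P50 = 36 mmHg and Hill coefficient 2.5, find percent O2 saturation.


Y = pO2^n / (P50^n + pO2^n)
Y = 98^2.5 / (36^2.5 + 98^2.5)
Y = 92.44%

92.44%


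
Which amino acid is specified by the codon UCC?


Standard genetic code lookup.
Codon UCC -> Ser

Ser


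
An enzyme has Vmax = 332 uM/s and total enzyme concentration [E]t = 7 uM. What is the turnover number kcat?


kcat = Vmax / [E]t
kcat = 332 / 7
kcat = 47.4286 s^-1

47.4286 s^-1


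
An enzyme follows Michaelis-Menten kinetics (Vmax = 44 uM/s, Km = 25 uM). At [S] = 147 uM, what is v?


v = Vmax * [S] / (Km + [S])
v = 44 * 147 / (25 + 147)
v = 37.6047 uM/s

37.6047 uM/s


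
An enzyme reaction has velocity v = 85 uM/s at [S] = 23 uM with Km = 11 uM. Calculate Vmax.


Vmax = v * (Km + [S]) / [S]
Vmax = 85 * (11 + 23) / 23
Vmax = 125.6522 uM/s

125.6522 uM/s


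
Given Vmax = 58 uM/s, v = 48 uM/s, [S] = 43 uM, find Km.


Km = [S] * (Vmax - v) / v
Km = 43 * (58 - 48) / 48
Km = 8.9583 uM

8.9583 uM


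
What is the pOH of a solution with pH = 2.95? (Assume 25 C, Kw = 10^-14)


pOH = 14 - pH
pOH = 14 - 2.95
pOH = 11.05

11.05


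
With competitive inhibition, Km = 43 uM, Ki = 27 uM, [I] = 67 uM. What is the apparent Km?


Km_app = Km * (1 + [I]/Ki)
Km_app = 43 * (1 + 67/27)
Km_app = 149.7037 uM

149.7037 uM


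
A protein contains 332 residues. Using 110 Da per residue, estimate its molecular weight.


MW = n_residues * 110 Da
MW = 332 * 110
MW = 36520 Da

36520 Da


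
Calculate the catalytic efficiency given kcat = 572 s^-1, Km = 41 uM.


Catalytic efficiency = kcat / Km
= 572 / 41
= 13.9512 uM^-1*s^-1

13.9512 uM^-1*s^-1


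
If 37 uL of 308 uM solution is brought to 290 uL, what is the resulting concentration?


C2 = C1 * V1 / V2
C2 = 308 * 37 / 290
C2 = 39.2966 uM

39.2966 uM


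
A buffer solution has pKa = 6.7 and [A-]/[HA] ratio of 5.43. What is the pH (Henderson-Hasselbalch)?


pH = pKa + log10([A-]/[HA])
pH = 6.7 + log10(5.43)
pH = 7.4348

7.4348


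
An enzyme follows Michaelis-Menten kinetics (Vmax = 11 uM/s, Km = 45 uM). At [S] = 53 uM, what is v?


v = Vmax * [S] / (Km + [S])
v = 11 * 53 / (45 + 53)
v = 5.949 uM/s

5.949 uM/s


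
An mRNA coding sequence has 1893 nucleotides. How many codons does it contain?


codons = nucleotides / 3
codons = 1893 / 3 = 631

631


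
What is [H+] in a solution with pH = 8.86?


[H+] = 10^(-pH)
[H+] = 10^(-8.86)
[H+] = 1.380e-09 M

1.380e-09 M


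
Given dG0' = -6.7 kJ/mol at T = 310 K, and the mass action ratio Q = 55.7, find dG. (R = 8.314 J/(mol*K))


dG = dG0' + RT * ln(Q) / 1000
dG = -6.7 + 8.314 * 310 * ln(55.7) / 1000
dG = 3.6609 kJ/mol

3.6609 kJ/mol


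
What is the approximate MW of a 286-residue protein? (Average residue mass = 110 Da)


MW = n_residues * 110 Da
MW = 286 * 110
MW = 31460 Da

31460 Da


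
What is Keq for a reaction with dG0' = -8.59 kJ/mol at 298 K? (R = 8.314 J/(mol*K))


Keq = exp(-dG0 * 1000 / (R * T))
Keq = exp(-(-8.59) * 1000 / (8.314 * 298))
Keq = 32.0438

32.0438


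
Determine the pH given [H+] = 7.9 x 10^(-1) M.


pH = -log10([H+])
pH = -log10(7.9 x 10^(-1))
pH = 0.1024

0.1024


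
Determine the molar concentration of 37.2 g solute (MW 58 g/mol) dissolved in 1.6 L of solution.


C = (mass / MW) / volume
C = (37.2 / 58) / 1.6
C = 0.4009 M

0.4009 M


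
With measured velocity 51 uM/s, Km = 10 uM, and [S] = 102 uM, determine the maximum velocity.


Vmax = v * (Km + [S]) / [S]
Vmax = 51 * (10 + 102) / 102
Vmax = 56.0 uM/s

56.0 uM/s


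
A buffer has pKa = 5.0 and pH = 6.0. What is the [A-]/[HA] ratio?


[A-]/[HA] = 10^(pH - pKa)
= 10^(6.0 - 5.0)
= 10.0

10.0


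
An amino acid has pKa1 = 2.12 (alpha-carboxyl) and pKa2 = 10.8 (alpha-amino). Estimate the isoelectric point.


pI = (pKa1 + pKa2) / 2
pI = (2.12 + 10.8) / 2
pI = 6.46

6.46


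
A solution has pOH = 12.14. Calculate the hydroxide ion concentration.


[OH-] = 10^(-pOH)
[OH-] = 10^(-12.14)
[OH-] = 7.244e-13 M

7.244e-13 M


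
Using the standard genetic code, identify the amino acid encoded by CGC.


Standard genetic code lookup.
Codon CGC -> Arg

Arg


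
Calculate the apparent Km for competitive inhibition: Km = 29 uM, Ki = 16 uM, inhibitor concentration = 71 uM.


Km_app = Km * (1 + [I]/Ki)
Km_app = 29 * (1 + 71/16)
Km_app = 157.6875 uM

157.6875 uM
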